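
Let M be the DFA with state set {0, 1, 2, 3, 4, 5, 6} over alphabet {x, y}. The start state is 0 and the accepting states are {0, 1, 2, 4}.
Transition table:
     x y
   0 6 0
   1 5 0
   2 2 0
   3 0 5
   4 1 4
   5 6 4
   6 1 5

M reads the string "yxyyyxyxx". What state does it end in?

0 --y--> 0
0 --x--> 6
6 --y--> 5
5 --y--> 4
4 --y--> 4
4 --x--> 1
1 --y--> 0
0 --x--> 6
6 --x--> 1

1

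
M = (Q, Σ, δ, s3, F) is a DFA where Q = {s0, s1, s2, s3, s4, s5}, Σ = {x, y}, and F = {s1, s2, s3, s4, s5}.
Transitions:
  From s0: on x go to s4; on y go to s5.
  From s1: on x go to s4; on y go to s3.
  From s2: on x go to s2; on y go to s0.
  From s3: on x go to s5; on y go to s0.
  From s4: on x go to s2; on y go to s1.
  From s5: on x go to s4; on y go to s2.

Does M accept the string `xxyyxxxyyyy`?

rejected

s3 --x--> s5
s5 --x--> s4
s4 --y--> s1
s1 --y--> s3
s3 --x--> s5
s5 --x--> s4
s4 --x--> s2
s2 --y--> s0
s0 --y--> s5
s5 --y--> s2
s2 --y--> s0
End in state s0, which is not an accepting state.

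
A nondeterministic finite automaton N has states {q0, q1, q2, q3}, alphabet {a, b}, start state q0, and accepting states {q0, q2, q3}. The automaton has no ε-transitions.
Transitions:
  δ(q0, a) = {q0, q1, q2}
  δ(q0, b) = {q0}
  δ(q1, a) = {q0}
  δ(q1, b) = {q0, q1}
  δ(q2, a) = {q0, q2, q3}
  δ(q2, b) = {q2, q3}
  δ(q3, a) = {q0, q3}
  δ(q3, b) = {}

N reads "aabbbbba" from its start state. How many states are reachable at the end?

Start: {q0}
read a: {q0, q1, q2}
read a: {q0, q1, q2, q3}
read b: {q0, q1, q2, q3}
read b: {q0, q1, q2, q3}
read b: {q0, q1, q2, q3}
read b: {q0, q1, q2, q3}
read b: {q0, q1, q2, q3}
read a: {q0, q1, q2, q3}
Final reachable set {q0, q1, q2, q3} has 4 states.

4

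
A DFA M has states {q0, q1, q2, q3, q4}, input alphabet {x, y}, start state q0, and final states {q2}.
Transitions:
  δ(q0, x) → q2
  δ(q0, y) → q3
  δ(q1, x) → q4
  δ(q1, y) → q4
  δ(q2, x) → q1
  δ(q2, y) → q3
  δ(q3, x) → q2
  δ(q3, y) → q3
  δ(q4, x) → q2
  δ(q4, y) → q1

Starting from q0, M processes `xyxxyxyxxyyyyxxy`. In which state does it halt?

q3

q0 --x--> q2
q2 --y--> q3
q3 --x--> q2
q2 --x--> q1
q1 --y--> q4
q4 --x--> q2
q2 --y--> q3
q3 --x--> q2
q2 --x--> q1
q1 --y--> q4
q4 --y--> q1
q1 --y--> q4
q4 --y--> q1
q1 --x--> q4
q4 --x--> q2
q2 --y--> q3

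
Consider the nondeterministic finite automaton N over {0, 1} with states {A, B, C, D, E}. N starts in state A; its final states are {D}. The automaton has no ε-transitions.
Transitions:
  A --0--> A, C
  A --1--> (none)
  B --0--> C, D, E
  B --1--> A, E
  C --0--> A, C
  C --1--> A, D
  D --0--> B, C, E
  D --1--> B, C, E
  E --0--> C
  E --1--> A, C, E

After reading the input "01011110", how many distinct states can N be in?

Start: {A}
read 0: {A, C}
read 1: {A, D}
read 0: {A, B, C, E}
read 1: {A, C, D, E}
read 1: {A, B, C, D, E}
read 1: {A, B, C, D, E}
read 1: {A, B, C, D, E}
read 0: {A, B, C, D, E}
Final reachable set {A, B, C, D, E} has 5 states.

5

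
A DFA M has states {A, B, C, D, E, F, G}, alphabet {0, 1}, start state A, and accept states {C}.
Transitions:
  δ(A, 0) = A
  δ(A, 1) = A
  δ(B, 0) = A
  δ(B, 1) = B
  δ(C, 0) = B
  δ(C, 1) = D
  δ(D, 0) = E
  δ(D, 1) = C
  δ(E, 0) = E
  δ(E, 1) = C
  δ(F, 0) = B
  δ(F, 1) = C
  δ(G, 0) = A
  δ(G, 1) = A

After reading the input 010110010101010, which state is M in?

A

A --0--> A
A --1--> A
A --0--> A
A --1--> A
A --1--> A
A --0--> A
A --0--> A
A --1--> A
A --0--> A
A --1--> A
A --0--> A
A --1--> A
A --0--> A
A --1--> A
A --0--> A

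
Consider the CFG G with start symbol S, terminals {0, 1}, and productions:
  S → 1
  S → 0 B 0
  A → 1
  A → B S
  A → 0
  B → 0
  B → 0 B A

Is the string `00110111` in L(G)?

no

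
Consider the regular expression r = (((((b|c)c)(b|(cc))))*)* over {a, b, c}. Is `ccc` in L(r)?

no

ccc cannot be split into zero or more pieces each matching ((((b|c)c)(b|(cc))))*.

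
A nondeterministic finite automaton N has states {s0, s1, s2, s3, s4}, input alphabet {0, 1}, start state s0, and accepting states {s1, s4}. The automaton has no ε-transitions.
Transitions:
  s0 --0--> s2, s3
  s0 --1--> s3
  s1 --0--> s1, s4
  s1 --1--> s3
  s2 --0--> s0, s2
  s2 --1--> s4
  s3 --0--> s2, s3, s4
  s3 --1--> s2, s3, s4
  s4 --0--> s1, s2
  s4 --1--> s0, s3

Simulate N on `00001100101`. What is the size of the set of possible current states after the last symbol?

4

Start: {s0}
read 0: {s2, s3}
read 0: {s0, s2, s3, s4}
read 0: {s0, s1, s2, s3, s4}
read 0: {s0, s1, s2, s3, s4}
read 1: {s0, s2, s3, s4}
read 1: {s0, s2, s3, s4}
read 0: {s0, s1, s2, s3, s4}
read 0: {s0, s1, s2, s3, s4}
read 1: {s0, s2, s3, s4}
read 0: {s0, s1, s2, s3, s4}
read 1: {s0, s2, s3, s4}
Final reachable set {s0, s2, s3, s4} has 4 states.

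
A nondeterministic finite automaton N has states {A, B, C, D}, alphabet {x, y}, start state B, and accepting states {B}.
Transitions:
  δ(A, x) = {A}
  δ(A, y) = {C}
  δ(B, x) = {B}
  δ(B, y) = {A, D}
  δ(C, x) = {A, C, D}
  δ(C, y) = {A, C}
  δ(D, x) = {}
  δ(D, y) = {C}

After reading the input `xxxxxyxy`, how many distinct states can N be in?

1

Start: {B}
read x: {B}
read x: {B}
read x: {B}
read x: {B}
read x: {B}
read y: {A, D}
read x: {A}
read y: {C}
Final reachable set {C} has 1 state.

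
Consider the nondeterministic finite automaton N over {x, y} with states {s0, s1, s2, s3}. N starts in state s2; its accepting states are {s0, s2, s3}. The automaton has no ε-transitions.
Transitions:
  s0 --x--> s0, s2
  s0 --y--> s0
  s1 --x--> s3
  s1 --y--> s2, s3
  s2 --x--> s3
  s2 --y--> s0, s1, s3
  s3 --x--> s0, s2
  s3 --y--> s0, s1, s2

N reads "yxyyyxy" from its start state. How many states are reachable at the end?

Start: {s2}
read y: {s0, s1, s3}
read x: {s0, s2, s3}
read y: {s0, s1, s2, s3}
read y: {s0, s1, s2, s3}
read y: {s0, s1, s2, s3}
read x: {s0, s2, s3}
read y: {s0, s1, s2, s3}
Final reachable set {s0, s1, s2, s3} has 4 states.

4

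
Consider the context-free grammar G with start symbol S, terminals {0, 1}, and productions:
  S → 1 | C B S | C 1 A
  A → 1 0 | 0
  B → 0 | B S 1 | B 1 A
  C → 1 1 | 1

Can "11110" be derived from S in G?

yes

S ⇒ C1A ⇒ 111A ⇒ 11110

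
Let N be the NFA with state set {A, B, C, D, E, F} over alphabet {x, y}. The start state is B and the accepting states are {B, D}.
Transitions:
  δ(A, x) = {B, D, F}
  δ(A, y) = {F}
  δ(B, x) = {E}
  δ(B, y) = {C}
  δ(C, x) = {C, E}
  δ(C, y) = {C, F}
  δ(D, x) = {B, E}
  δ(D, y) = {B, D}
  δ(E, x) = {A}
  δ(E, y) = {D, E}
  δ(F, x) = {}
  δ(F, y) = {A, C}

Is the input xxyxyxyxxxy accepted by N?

Start: {B}
read x: {E}
read x: {A}
read y: {F}
read x: {}
The reachable set is empty and stays empty for the remaining 7 symbols.
Reachable ∩ accepting = {} — empty.

rejected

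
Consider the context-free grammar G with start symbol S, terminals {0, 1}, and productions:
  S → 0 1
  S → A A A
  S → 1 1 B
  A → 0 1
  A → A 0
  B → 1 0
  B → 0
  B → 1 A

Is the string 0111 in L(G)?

no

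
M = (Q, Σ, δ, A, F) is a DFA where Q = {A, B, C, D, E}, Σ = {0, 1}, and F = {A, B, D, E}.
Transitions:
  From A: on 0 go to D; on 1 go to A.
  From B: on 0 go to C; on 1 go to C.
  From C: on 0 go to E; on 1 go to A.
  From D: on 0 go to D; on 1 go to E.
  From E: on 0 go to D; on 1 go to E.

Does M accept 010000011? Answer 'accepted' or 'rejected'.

A --0--> D
D --1--> E
E --0--> D
D --0--> D
D --0--> D
D --0--> D
D --0--> D
D --1--> E
E --1--> E
End in state E, which is an accepting state.

accepted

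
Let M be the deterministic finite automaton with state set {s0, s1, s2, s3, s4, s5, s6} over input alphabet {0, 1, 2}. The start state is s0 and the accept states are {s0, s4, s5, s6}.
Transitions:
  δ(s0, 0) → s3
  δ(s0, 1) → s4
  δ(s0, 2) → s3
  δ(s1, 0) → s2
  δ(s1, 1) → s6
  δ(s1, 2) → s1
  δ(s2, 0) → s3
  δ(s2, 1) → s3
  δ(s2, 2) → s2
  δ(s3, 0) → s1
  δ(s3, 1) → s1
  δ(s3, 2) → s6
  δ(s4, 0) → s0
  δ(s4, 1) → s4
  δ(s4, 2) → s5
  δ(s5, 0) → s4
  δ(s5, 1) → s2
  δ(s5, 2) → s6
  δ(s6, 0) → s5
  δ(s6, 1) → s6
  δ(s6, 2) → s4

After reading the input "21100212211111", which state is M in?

s6

s0 --2--> s3
s3 --1--> s1
s1 --1--> s6
s6 --0--> s5
s5 --0--> s4
s4 --2--> s5
s5 --1--> s2
s2 --2--> s2
s2 --2--> s2
s2 --1--> s3
s3 --1--> s1
s1 --1--> s6
s6 --1--> s6
s6 --1--> s6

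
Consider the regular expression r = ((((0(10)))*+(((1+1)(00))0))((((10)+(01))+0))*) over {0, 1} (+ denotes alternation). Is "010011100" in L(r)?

no

No split of 010011100 into u·v has (((0(10)))*+(((1+1)(00))0)) matching u and ((((10)+(01))+0))* matching v.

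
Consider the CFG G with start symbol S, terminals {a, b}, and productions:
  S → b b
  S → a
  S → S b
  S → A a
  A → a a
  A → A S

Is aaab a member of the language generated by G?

S ⇒ Sb ⇒ Aab ⇒ aaab

yes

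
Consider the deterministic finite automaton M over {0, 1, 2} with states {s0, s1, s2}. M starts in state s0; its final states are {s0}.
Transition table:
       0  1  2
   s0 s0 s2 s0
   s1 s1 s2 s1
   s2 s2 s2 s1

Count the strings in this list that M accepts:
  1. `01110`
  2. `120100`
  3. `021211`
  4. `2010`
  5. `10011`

0

`01110`: rejected
`120100`: rejected
`021211`: rejected
`2010`: rejected
`10011`: rejected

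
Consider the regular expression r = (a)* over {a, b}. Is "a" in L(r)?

Split into 1 piece a; each matches a.

yes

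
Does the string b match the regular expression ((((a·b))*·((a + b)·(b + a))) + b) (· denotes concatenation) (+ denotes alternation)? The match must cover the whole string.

yes

The right alternative b matches b.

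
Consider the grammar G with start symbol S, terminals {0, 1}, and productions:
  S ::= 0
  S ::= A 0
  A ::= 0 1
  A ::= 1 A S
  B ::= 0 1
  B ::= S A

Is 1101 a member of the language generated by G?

no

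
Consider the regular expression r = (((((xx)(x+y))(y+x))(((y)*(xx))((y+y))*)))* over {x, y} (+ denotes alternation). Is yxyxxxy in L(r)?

no

yxyxxxy cannot be split into zero or more pieces each matching ((((xx)(x+y))(y+x))(((y)*(xx))((y+y))*)).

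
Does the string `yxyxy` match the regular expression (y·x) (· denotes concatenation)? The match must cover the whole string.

No split of yxyxy into u·v has y matching u and x matching v.

no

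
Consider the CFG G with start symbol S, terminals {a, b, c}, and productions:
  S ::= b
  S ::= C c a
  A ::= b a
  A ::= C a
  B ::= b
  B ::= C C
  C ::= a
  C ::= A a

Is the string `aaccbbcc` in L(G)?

no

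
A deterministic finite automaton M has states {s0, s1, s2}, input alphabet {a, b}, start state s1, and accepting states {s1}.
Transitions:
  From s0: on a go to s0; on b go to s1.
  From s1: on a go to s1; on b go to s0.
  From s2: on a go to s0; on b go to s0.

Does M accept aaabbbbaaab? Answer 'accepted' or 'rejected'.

rejected

s1 --a--> s1
s1 --a--> s1
s1 --a--> s1
s1 --b--> s0
s0 --b--> s1
s1 --b--> s0
s0 --b--> s1
s1 --a--> s1
s1 --a--> s1
s1 --a--> s1
s1 --b--> s0
End in state s0, which is not an accepting state.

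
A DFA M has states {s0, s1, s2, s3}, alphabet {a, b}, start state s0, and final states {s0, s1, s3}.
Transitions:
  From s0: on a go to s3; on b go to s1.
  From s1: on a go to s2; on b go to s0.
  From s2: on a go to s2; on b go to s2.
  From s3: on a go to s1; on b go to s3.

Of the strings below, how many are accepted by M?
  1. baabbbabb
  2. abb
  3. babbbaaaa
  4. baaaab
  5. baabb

1

baabbbabb: rejected
abb: accepted
babbbaaaa: rejected
baaaab: rejected
baabb: rejected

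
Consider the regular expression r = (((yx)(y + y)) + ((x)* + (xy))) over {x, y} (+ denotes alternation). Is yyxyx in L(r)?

no

Neither ((yx)(y+y)) nor ((x)*+(xy)) matches yyxyx.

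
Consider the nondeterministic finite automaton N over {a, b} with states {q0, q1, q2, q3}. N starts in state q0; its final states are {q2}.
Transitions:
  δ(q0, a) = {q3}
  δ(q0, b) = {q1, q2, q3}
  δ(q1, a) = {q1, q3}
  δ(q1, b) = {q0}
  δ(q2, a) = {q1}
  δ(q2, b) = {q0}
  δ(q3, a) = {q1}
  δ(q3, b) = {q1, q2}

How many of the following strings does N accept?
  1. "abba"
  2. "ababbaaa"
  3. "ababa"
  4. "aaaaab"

"abba": rejected
"ababbaaa": rejected
"ababa": rejected
"aaaaab": accepted

1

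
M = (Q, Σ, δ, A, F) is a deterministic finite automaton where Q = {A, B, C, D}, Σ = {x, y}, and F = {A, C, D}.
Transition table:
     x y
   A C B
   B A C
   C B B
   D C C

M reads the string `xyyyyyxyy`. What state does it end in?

C

A --x--> C
C --y--> B
B --y--> C
C --y--> B
B --y--> C
C --y--> B
B --x--> A
A --y--> B
B --y--> C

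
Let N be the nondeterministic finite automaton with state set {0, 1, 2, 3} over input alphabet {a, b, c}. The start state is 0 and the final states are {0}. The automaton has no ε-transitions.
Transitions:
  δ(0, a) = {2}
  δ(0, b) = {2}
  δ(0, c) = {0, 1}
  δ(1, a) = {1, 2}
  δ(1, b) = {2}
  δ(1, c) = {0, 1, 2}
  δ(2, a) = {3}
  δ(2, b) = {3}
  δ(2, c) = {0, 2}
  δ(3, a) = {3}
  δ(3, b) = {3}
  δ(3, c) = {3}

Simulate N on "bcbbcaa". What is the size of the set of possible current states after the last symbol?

1

Start: {0}
read b: {2}
read c: {0, 2}
read b: {2, 3}
read b: {3}
read c: {3}
read a: {3}
read a: {3}
Final reachable set {3} has 1 state.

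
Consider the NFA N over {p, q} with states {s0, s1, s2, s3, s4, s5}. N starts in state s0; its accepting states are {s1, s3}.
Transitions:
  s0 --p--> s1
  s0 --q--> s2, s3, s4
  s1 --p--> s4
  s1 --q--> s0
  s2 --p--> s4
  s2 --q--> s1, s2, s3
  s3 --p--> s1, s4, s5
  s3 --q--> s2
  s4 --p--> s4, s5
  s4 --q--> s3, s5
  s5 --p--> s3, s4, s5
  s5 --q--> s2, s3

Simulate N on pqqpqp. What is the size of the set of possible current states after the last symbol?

4

Start: {s0}
read p: {s1}
read q: {s0}
read q: {s2, s3, s4}
read p: {s1, s4, s5}
read q: {s0, s2, s3, s5}
read p: {s1, s3, s4, s5}
Final reachable set {s1, s3, s4, s5} has 4 states.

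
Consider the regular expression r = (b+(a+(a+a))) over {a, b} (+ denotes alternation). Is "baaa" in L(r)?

no

Neither b nor (a+(a+a)) matches baaa.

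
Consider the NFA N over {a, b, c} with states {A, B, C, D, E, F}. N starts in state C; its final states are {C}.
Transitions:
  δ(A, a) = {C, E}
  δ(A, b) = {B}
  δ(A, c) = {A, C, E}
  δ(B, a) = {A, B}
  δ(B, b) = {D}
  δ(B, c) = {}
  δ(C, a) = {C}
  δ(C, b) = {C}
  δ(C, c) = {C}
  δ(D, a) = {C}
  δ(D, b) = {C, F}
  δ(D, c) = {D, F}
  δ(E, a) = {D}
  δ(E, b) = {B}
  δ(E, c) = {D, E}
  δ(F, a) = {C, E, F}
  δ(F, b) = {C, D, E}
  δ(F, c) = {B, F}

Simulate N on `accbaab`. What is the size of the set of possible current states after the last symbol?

Start: {C}
read a: {C}
read c: {C}
read c: {C}
read b: {C}
read a: {C}
read a: {C}
read b: {C}
Final reachable set {C} has 1 state.

1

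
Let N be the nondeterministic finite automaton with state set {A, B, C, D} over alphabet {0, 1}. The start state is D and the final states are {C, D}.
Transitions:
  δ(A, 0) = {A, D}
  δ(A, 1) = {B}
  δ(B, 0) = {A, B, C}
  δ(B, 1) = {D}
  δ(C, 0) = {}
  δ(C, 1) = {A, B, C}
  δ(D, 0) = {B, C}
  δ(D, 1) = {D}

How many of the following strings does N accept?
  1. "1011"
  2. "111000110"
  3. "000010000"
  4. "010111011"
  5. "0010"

"1011": accepted
"111000110": accepted
"000010000": accepted
"010111011": accepted
"0010": accepted

5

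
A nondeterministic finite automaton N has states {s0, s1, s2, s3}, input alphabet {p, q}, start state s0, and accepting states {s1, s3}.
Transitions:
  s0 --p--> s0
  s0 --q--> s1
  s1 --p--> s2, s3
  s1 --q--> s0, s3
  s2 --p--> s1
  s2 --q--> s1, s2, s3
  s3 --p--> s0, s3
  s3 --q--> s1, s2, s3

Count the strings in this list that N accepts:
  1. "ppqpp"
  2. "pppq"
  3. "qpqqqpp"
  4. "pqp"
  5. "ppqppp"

5

"ppqpp": accepted
"pppq": accepted
"qpqqqpp": accepted
"pqp": accepted
"ppqppp": accepted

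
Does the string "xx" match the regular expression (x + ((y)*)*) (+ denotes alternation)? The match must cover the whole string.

no

Neither x nor ((y)*)* matches xx.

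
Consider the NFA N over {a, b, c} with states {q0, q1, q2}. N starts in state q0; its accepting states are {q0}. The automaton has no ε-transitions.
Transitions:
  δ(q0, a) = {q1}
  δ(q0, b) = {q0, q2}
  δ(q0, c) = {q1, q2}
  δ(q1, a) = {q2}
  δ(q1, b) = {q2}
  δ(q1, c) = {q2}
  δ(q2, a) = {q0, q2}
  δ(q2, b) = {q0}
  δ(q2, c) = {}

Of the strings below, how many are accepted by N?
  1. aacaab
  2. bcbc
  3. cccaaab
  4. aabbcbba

1

aacaab: rejected
bcbc: rejected
cccaaab: rejected
aabbcbba: accepted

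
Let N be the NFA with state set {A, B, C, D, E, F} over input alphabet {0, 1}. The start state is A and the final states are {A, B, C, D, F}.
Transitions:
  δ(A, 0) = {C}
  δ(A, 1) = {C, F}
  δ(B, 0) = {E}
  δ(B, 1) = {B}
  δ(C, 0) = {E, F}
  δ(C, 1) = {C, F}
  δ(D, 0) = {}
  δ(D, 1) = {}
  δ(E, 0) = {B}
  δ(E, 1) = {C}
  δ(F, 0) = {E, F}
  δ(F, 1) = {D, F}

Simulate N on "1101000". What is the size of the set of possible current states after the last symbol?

3

Start: {A}
read 1: {C, F}
read 1: {C, D, F}
read 0: {E, F}
read 1: {C, D, F}
read 0: {E, F}
read 0: {B, E, F}
read 0: {B, E, F}
Final reachable set {B, E, F} has 3 states.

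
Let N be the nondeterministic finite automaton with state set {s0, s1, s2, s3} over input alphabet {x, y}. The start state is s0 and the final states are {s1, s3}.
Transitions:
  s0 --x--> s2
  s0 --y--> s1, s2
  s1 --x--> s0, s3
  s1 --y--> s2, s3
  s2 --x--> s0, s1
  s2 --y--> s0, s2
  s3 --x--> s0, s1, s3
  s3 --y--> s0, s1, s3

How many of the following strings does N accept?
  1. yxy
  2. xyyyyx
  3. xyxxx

3

yxy: accepted
xyyyyx: accepted
xyxxx: accepted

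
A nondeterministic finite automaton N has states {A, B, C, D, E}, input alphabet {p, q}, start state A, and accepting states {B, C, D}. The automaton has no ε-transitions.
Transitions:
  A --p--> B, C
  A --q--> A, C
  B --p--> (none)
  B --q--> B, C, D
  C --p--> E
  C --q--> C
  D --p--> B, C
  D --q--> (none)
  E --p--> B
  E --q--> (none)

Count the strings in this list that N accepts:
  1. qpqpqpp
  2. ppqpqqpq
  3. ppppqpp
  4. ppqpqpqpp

qpqpqpp: accepted
ppqpqqpq: rejected
ppppqpp: rejected
ppqpqpqpp: rejected

1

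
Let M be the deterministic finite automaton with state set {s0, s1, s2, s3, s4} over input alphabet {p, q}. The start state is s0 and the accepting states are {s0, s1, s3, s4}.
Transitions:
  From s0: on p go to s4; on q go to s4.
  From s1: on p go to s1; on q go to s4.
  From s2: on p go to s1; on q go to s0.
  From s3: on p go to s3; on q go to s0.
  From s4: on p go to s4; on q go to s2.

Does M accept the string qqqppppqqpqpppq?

s0 --q--> s4
s4 --q--> s2
s2 --q--> s0
s0 --p--> s4
s4 --p--> s4
s4 --p--> s4
s4 --p--> s4
s4 --q--> s2
s2 --q--> s0
s0 --p--> s4
s4 --q--> s2
s2 --p--> s1
s1 --p--> s1
s1 --p--> s1
s1 --q--> s4
End in state s4, which is an accepting state.

accepted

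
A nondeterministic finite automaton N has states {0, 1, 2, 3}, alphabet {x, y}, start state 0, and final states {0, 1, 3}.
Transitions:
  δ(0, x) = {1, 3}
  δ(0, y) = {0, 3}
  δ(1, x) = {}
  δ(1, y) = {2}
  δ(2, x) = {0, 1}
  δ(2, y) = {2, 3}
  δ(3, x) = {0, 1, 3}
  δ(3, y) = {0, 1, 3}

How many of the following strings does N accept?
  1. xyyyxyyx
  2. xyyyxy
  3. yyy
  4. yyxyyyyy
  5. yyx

5

xyyyxyyx: accepted
xyyyxy: accepted
yyy: accepted
yyxyyyyy: accepted
yyx: accepted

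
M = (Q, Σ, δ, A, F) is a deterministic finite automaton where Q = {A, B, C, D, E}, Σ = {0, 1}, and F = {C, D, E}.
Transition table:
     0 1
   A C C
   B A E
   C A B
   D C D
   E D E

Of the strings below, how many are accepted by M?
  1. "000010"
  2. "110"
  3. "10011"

1

"000010": rejected
"110": rejected
"10011": accepted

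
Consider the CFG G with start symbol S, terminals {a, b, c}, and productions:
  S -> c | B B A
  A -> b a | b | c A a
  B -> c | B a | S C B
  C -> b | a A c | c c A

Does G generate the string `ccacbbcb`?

yes

S ⇒ BBA ⇒ cBA ⇒ cSCBA ⇒ cBBACBA ⇒ cBaBACBA ⇒ ccaBACBA ⇒ ccacACBA ⇒ ccacbCBA ⇒ ccacbbBA ⇒ ccacbbcA ⇒ ccacbbcb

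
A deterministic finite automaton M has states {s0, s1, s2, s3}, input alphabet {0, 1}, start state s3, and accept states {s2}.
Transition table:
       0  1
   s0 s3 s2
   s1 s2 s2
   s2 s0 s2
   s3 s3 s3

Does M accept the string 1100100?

s3 --1--> s3
s3 --1--> s3
s3 --0--> s3
s3 --0--> s3
s3 --1--> s3
s3 --0--> s3
s3 --0--> s3
End in state s3, which is not an accepting state.

rejected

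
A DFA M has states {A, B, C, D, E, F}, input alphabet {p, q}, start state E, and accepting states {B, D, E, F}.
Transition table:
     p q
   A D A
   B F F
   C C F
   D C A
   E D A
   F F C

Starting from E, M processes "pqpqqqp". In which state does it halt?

E --p--> D
D --q--> A
A --p--> D
D --q--> A
A --q--> A
A --q--> A
A --p--> D

D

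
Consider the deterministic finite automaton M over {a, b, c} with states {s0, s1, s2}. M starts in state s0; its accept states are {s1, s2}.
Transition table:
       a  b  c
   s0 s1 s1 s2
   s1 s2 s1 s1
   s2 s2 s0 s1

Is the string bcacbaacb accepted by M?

accepted

s0 --b--> s1
s1 --c--> s1
s1 --a--> s2
s2 --c--> s1
s1 --b--> s1
s1 --a--> s2
s2 --a--> s2
s2 --c--> s1
s1 --b--> s1
End in state s1, which is an accepting state.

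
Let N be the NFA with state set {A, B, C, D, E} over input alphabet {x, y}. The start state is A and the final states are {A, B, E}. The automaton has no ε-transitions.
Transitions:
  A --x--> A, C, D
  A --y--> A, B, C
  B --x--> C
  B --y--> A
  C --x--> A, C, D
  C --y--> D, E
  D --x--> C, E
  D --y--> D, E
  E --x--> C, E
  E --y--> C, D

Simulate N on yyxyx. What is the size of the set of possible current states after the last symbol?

4

Start: {A}
read y: {A, B, C}
read y: {A, B, C, D, E}
read x: {A, C, D, E}
read y: {A, B, C, D, E}
read x: {A, C, D, E}
Final reachable set {A, C, D, E} has 4 states.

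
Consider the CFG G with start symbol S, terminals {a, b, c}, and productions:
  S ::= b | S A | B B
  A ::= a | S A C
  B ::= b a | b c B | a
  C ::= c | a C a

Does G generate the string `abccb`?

no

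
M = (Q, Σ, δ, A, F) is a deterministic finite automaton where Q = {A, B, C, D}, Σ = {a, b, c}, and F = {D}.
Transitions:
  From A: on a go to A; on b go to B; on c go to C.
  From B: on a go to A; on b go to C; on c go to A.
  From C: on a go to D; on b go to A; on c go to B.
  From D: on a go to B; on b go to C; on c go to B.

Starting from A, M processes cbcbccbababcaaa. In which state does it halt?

A

A --c--> C
C --b--> A
A --c--> C
C --b--> A
A --c--> C
C --c--> B
B --b--> C
C --a--> D
D --b--> C
C --a--> D
D --b--> C
C --c--> B
B --a--> A
A --a--> A
A --a--> A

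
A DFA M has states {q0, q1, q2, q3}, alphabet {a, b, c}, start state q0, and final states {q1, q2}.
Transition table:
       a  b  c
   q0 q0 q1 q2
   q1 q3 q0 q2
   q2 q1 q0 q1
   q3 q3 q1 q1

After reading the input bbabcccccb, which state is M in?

q0

q0 --b--> q1
q1 --b--> q0
q0 --a--> q0
q0 --b--> q1
q1 --c--> q2
q2 --c--> q1
q1 --c--> q2
q2 --c--> q1
q1 --c--> q2
q2 --b--> q0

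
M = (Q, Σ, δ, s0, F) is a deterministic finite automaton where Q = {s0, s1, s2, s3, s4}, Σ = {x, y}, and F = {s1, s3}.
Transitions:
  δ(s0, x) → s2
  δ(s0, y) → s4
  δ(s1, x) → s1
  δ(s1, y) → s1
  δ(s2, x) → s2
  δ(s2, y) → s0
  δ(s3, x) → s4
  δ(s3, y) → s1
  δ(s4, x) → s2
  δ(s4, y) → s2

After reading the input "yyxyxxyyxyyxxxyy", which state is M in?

s4

s0 --y--> s4
s4 --y--> s2
s2 --x--> s2
s2 --y--> s0
s0 --x--> s2
s2 --x--> s2
s2 --y--> s0
s0 --y--> s4
s4 --x--> s2
s2 --y--> s0
s0 --y--> s4
s4 --x--> s2
s2 --x--> s2
s2 --x--> s2
s2 --y--> s0
s0 --y--> s4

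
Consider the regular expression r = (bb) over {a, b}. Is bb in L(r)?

Split as b·b: b matches b and b matches b.

yes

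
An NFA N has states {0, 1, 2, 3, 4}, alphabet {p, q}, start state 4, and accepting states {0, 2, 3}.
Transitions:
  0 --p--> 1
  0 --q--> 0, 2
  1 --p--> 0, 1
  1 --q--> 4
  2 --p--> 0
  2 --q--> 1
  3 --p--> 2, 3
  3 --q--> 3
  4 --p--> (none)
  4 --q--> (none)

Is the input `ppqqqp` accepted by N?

Start: {4}
read p: {}
The reachable set is empty and stays empty for the remaining 5 symbols.
Reachable ∩ accepting = {} — empty.

rejected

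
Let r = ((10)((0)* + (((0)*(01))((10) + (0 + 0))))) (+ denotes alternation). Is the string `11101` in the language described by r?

No split of 11101 into u·v has (10) matching u and ((0)*+(((0)*(01))((10)+(0+0)))) matching v.

no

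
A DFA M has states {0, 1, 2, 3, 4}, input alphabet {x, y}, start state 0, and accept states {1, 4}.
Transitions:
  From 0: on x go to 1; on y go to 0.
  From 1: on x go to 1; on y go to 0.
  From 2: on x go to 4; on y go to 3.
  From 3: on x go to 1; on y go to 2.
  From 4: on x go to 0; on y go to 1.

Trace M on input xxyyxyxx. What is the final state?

1

0 --x--> 1
1 --x--> 1
1 --y--> 0
0 --y--> 0
0 --x--> 1
1 --y--> 0
0 --x--> 1
1 --x--> 1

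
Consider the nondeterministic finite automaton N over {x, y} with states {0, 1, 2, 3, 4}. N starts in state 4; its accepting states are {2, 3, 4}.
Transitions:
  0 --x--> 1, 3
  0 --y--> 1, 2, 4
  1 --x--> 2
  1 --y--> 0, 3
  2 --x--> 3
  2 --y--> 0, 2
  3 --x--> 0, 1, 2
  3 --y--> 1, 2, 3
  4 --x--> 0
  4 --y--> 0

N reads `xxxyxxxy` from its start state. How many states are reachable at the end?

5

Start: {4}
read x: {0}
read x: {1, 3}
read x: {0, 1, 2}
read y: {0, 1, 2, 3, 4}
read x: {0, 1, 2, 3}
read x: {0, 1, 2, 3}
read x: {0, 1, 2, 3}
read y: {0, 1, 2, 3, 4}
Final reachable set {0, 1, 2, 3, 4} has 5 states.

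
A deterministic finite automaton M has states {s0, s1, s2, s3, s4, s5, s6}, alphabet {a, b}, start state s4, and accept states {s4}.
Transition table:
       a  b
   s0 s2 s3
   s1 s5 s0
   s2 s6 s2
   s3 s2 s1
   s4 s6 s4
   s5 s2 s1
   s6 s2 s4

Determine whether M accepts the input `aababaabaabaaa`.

s4 --a--> s6
s6 --a--> s2
s2 --b--> s2
s2 --a--> s6
s6 --b--> s4
s4 --a--> s6
s6 --a--> s2
s2 --b--> s2
s2 --a--> s6
s6 --a--> s2
s2 --b--> s2
s2 --a--> s6
s6 --a--> s2
s2 --a--> s6
End in state s6, which is not an accepting state.

rejected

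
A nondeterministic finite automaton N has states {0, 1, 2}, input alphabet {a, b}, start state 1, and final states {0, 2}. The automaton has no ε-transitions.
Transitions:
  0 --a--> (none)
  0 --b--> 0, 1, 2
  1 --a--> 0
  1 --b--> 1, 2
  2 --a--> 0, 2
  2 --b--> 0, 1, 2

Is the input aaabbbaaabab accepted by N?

rejected

Start: {1}
read a: {0}
read a: {}
The reachable set is empty and stays empty for the remaining 10 symbols.
Reachable ∩ accepting = {} — empty.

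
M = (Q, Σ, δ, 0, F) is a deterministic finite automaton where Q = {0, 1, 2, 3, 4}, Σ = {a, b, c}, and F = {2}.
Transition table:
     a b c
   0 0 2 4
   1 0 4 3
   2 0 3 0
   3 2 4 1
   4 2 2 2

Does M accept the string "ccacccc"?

0 --c--> 4
4 --c--> 2
2 --a--> 0
0 --c--> 4
4 --c--> 2
2 --c--> 0
0 --c--> 4
End in state 4, which is not an accepting state.

rejected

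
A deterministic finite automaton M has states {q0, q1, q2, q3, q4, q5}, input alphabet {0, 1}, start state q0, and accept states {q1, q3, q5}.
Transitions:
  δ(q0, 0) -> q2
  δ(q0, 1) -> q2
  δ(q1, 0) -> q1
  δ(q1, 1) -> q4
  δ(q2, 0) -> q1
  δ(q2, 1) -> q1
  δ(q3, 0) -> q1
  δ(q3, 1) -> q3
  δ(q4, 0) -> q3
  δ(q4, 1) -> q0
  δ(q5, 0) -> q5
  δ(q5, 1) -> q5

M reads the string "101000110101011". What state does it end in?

q3

q0 --1--> q2
q2 --0--> q1
q1 --1--> q4
q4 --0--> q3
q3 --0--> q1
q1 --0--> q1
q1 --1--> q4
q4 --1--> q0
q0 --0--> q2
q2 --1--> q1
q1 --0--> q1
q1 --1--> q4
q4 --0--> q3
q3 --1--> q3
q3 --1--> q3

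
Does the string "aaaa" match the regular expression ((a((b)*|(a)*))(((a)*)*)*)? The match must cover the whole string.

yes

Split as a·aaa: (a((b)*|(a)*)) matches a and (((a)*)*)* matches aaa.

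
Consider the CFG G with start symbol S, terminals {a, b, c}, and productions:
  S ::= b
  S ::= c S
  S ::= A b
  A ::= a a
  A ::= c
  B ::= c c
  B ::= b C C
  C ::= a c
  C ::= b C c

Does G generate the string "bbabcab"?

no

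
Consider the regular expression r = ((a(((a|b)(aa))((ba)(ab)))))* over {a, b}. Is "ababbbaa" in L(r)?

ababbbaa cannot be split into zero or more pieces each matching (a(((a|b)(aa))((ba)(ab)))).

no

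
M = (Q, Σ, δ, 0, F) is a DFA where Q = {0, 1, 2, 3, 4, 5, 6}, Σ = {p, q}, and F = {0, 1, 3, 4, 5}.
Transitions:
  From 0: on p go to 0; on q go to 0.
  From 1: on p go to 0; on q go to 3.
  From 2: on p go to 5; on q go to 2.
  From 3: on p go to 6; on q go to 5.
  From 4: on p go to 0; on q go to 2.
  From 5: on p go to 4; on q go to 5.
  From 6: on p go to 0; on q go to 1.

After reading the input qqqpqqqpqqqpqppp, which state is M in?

0

0 --q--> 0
0 --q--> 0
0 --q--> 0
0 --p--> 0
0 --q--> 0
0 --q--> 0
0 --q--> 0
0 --p--> 0
0 --q--> 0
0 --q--> 0
0 --q--> 0
0 --p--> 0
0 --q--> 0
0 --p--> 0
0 --p--> 0
0 --p--> 0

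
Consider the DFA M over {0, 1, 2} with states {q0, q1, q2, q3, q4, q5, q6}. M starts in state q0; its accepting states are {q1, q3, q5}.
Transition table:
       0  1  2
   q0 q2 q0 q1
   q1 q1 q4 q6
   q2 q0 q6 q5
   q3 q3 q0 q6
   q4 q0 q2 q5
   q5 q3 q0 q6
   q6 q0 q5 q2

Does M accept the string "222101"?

rejected

q0 --2--> q1
q1 --2--> q6
q6 --2--> q2
q2 --1--> q6
q6 --0--> q0
q0 --1--> q0
End in state q0, which is not an accepting state.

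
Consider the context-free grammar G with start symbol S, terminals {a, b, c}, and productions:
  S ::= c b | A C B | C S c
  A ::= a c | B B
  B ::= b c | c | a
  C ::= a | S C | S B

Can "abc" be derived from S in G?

no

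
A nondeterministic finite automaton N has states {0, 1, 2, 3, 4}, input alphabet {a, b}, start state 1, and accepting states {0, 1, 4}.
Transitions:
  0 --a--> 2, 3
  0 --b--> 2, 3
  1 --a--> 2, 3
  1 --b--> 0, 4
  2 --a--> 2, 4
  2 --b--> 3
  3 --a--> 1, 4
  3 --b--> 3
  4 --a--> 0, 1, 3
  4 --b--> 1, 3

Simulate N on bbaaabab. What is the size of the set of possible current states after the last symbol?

Start: {1}
read b: {0, 4}
read b: {1, 2, 3}
read a: {1, 2, 3, 4}
read a: {0, 1, 2, 3, 4}
read a: {0, 1, 2, 3, 4}
read b: {0, 1, 2, 3, 4}
read a: {0, 1, 2, 3, 4}
read b: {0, 1, 2, 3, 4}
Final reachable set {0, 1, 2, 3, 4} has 5 states.

5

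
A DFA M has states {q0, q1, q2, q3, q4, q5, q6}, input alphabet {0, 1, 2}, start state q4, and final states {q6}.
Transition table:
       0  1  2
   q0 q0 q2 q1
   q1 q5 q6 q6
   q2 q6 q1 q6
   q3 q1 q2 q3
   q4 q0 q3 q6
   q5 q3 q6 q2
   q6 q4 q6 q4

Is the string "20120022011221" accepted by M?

rejected

q4 --2--> q6
q6 --0--> q4
q4 --1--> q3
q3 --2--> q3
q3 --0--> q1
q1 --0--> q5
q5 --2--> q2
q2 --2--> q6
q6 --0--> q4
q4 --1--> q3
q3 --1--> q2
q2 --2--> q6
q6 --2--> q4
q4 --1--> q3
End in state q3, which is not an accepting state.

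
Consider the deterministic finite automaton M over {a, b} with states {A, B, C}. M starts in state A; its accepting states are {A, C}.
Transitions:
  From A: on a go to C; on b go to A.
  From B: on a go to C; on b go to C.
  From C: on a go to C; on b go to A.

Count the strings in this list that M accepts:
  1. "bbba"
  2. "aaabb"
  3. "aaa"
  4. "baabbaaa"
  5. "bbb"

5

"bbba": accepted
"aaabb": accepted
"aaa": accepted
"baabbaaa": accepted
"bbb": accepted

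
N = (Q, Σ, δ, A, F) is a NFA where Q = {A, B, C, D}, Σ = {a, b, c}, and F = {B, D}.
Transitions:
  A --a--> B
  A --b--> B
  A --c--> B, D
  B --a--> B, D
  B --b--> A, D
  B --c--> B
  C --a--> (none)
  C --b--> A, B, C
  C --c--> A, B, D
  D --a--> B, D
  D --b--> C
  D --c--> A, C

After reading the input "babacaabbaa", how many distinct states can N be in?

Start: {A}
read b: {B}
read a: {B, D}
read b: {A, C, D}
read a: {B, D}
read c: {A, B, C}
read a: {B, D}
read a: {B, D}
read b: {A, C, D}
read b: {A, B, C}
read a: {B, D}
read a: {B, D}
Final reachable set {B, D} has 2 states.

2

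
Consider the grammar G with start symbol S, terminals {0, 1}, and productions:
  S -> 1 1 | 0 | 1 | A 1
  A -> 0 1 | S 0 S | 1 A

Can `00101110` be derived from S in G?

no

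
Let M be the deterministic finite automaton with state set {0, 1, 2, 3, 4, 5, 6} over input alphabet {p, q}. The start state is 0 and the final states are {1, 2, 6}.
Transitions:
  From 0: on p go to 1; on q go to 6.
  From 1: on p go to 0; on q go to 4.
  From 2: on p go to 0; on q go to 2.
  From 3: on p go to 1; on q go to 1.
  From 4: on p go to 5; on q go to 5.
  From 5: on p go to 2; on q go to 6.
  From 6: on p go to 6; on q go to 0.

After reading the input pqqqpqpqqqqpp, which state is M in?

0 --p--> 1
1 --q--> 4
4 --q--> 5
5 --q--> 6
6 --p--> 6
6 --q--> 0
0 --p--> 1
1 --q--> 4
4 --q--> 5
5 --q--> 6
6 --q--> 0
0 --p--> 1
1 --p--> 0

0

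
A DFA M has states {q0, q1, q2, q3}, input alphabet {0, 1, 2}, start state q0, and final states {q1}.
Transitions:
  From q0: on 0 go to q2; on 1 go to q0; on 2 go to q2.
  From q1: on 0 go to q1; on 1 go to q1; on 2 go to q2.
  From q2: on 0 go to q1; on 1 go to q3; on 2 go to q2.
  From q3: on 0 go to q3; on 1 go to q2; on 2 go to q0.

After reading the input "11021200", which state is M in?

q0 --1--> q0
q0 --1--> q0
q0 --0--> q2
q2 --2--> q2
q2 --1--> q3
q3 --2--> q0
q0 --0--> q2
q2 --0--> q1

q1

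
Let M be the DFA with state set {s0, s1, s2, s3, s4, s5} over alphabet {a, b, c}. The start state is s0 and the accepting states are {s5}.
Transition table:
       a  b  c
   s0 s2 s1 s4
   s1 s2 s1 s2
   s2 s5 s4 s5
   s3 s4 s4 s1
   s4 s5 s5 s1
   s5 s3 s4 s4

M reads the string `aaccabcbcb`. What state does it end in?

s4

s0 --a--> s2
s2 --a--> s5
s5 --c--> s4
s4 --c--> s1
s1 --a--> s2
s2 --b--> s4
s4 --c--> s1
s1 --b--> s1
s1 --c--> s2
s2 --b--> s4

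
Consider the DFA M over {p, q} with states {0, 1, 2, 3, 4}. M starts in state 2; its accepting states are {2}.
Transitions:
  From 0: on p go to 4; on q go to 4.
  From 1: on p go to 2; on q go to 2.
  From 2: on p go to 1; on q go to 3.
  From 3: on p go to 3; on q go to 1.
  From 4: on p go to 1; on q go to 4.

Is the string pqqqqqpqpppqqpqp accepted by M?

2 --p--> 1
1 --q--> 2
2 --q--> 3
3 --q--> 1
1 --q--> 2
2 --q--> 3
3 --p--> 3
3 --q--> 1
1 --p--> 2
2 --p--> 1
1 --p--> 2
2 --q--> 3
3 --q--> 1
1 --p--> 2
2 --q--> 3
3 --p--> 3
End in state 3, which is not an accepting state.

rejected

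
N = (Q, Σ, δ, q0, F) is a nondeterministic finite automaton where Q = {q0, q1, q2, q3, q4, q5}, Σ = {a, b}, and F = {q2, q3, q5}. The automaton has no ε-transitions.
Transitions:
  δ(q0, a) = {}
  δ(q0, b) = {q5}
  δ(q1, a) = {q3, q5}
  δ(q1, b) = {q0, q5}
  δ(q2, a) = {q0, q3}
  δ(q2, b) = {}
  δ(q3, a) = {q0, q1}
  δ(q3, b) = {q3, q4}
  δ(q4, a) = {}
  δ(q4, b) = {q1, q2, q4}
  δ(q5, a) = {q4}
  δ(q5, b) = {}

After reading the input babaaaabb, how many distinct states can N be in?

Start: {q0}
read b: {q5}
read a: {q4}
read b: {q1, q2, q4}
read a: {q0, q3, q5}
read a: {q0, q1, q4}
read a: {q3, q5}
read a: {q0, q1, q4}
read b: {q0, q1, q2, q4, q5}
read b: {q0, q1, q2, q4, q5}
Final reachable set {q0, q1, q2, q4, q5} has 5 states.

5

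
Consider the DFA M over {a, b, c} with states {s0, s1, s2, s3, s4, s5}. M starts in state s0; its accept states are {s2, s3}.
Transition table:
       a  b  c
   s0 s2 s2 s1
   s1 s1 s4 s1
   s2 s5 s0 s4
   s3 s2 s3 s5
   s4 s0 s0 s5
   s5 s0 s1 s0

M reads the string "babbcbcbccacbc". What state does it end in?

s1

s0 --b--> s2
s2 --a--> s5
s5 --b--> s1
s1 --b--> s4
s4 --c--> s5
s5 --b--> s1
s1 --c--> s1
s1 --b--> s4
s4 --c--> s5
s5 --c--> s0
s0 --a--> s2
s2 --c--> s4
s4 --b--> s0
s0 --c--> s1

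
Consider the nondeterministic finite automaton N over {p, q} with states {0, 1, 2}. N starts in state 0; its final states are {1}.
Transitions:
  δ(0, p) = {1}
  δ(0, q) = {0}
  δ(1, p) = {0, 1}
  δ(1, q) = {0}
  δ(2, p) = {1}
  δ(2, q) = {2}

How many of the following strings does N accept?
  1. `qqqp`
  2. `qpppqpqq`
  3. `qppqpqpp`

2

`qqqp`: accepted
`qpppqpqq`: rejected
`qppqpqpp`: accepted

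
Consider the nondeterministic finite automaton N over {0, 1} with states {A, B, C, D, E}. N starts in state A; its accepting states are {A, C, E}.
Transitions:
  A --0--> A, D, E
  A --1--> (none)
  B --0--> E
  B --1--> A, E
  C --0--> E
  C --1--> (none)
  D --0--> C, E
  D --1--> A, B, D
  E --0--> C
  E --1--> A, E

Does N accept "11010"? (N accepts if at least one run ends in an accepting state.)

Start: {A}
read 1: {}
The reachable set is empty and stays empty for the remaining 4 symbols.
Reachable ∩ accepting = {} — empty.

rejected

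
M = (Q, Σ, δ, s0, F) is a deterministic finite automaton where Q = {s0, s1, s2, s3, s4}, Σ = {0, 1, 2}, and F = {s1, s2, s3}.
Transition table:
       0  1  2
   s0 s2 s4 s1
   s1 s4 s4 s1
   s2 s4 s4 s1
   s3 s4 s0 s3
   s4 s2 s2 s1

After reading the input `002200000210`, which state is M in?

s2

s0 --0--> s2
s2 --0--> s4
s4 --2--> s1
s1 --2--> s1
s1 --0--> s4
s4 --0--> s2
s2 --0--> s4
s4 --0--> s2
s2 --0--> s4
s4 --2--> s1
s1 --1--> s4
s4 --0--> s2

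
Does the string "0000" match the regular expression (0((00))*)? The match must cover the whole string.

No split of 0000 into u·v has 0 matching u and ((00))* matching v.

no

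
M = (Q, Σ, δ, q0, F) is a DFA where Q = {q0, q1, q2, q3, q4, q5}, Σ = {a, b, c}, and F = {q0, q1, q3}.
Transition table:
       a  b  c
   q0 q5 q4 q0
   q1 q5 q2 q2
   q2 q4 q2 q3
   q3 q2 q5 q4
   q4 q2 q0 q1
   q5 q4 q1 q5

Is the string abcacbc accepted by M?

accepted

q0 --a--> q5
q5 --b--> q1
q1 --c--> q2
q2 --a--> q4
q4 --c--> q1
q1 --b--> q2
q2 --c--> q3
End in state q3, which is an accepting state.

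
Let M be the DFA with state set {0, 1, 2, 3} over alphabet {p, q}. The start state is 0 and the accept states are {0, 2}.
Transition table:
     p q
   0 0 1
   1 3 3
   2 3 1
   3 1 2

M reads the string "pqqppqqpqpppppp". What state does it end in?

1

0 --p--> 0
0 --q--> 1
1 --q--> 3
3 --p--> 1
1 --p--> 3
3 --q--> 2
2 --q--> 1
1 --p--> 3
3 --q--> 2
2 --p--> 3
3 --p--> 1
1 --p--> 3
3 --p--> 1
1 --p--> 3
3 --p--> 1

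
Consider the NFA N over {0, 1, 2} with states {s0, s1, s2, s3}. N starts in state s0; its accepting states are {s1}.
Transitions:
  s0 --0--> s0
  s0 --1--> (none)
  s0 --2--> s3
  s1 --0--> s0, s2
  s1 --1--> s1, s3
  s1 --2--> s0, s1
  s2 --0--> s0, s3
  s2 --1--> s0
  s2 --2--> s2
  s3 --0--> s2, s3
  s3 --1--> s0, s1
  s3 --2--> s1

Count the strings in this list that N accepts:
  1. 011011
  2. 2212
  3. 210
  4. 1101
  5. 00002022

011011: rejected
2212: accepted
210: rejected
1101: rejected
00002022: accepted

2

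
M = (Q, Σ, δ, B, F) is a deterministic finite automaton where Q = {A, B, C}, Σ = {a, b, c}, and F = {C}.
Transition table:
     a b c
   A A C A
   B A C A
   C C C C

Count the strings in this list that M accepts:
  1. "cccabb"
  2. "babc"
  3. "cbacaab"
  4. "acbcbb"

"cccabb": accepted
"babc": accepted
"cbacaab": accepted
"acbcbb": accepted

4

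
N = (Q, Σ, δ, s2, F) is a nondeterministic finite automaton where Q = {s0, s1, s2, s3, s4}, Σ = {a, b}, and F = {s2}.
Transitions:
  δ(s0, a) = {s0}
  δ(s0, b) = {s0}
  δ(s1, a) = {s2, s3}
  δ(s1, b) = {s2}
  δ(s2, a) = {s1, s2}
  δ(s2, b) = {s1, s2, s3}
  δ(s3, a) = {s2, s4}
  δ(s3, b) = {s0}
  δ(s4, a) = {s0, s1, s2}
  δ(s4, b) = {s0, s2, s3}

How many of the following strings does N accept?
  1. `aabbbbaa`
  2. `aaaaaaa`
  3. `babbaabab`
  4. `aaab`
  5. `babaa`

`aabbbbaa`: accepted
`aaaaaaa`: accepted
`babbaabab`: accepted
`aaab`: accepted
`babaa`: accepted

5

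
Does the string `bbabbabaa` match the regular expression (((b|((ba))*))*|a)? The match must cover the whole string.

Neither ((b|((ba))*))* nor a matches bbabbabaa.

no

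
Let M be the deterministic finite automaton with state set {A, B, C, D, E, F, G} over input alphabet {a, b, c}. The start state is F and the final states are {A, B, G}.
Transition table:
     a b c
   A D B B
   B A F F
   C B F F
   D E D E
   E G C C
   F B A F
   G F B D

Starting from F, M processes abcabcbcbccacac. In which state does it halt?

F --a--> B
B --b--> F
F --c--> F
F --a--> B
B --b--> F
F --c--> F
F --b--> A
A --c--> B
B --b--> F
F --c--> F
F --c--> F
F --a--> B
B --c--> F
F --a--> B
B --c--> F

F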